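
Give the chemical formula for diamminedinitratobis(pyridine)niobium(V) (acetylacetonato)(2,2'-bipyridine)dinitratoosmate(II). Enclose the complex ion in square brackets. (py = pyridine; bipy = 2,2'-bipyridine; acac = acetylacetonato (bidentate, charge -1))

[Nb(NH3)2(NO3)2(py)2][Os(acac)(bipy)(NO3)2]3

Cation [Nb…]: ligand charges -2, Nb(V) ⇒ ion charge 3+.
Anion [Os…]: ligand charges -3, Os(II) ⇒ ion charge 1−.
One 3+ cation requires 3 of the 1− anion.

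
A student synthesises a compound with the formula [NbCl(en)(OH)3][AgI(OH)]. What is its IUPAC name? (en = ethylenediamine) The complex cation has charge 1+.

Both ions are complex: the cation is named first with the plain metal name, the anion second with the -ate form; each ion's ligands are alphabetised independently.
The complex cation is given as 1+; its ligand charges sum to -4, so Nb = +5.
A 1:1 salt means the anion carries the equal and opposite charge, 1−.
Anion: ligand charges sum to -2; for the ion to be 1−, Ag = +1.

chloro(ethylenediamine)trihydroxoniobium(V) hydroxoiodoargentate(I)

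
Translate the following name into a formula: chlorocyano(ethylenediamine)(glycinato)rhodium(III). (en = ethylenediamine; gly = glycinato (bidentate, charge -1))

[RhCl(CN)(en)(gly)]

Ligands: 1 chloro (Cl, -1), 1 cyano (CN, -1), 1 ethylenediamine (en, neutral), 1 glycinato (gly, -1). Ligand charge sum = -3.
With Rh in oxidation state +3, the complex ion is [Rh...].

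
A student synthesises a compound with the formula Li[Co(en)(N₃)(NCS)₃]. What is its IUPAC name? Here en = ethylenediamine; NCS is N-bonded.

The 1 lithium counter-ion carries a total charge of +1, so each complex ion is 1−.
Ligand charges: 1×azido (-1 each), 1×ethylenediamine (neutral), 3×isothiocyanato (-1 each); total -4. So Co + (-4) = 1−, giving Co = +3.
The complex ion is anionic, so cobalt takes the -ate form cobaltate(III).

lithium azido(ethylenediamine)triisothiocyanatocobaltate(III)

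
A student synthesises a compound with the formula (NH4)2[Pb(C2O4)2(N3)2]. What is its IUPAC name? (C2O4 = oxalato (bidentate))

The 2 ammonium counter-ions carry a total charge of +2, so each complex ion is 2−.
Ligand charges: 2×oxalato (-2 each), 2×azido (-1 each); total -6. So Pb + (-6) = 2−, giving Pb = +4.
Ligands are named alphabetically: azido before oxalato.
The complex ion is anionic, so lead takes the -ate form plumbate(IV).

ammonium diazidodioxalatoplumbate(IV)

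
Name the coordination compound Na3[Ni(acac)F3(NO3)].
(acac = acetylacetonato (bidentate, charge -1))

The 3 sodium counter-ions carry a total charge of +3, so each complex ion is 3−.
Ligand charges: 1×nitrato (-1 each), 1×acetylacetonato (-1 each), 3×fluoro (-1 each); total -5. So Ni + (-5) = 3−, giving Ni = +2.
The complex ion is anionic, so nickel takes the -ate form nickelate(II).

sodium (acetylacetonato)trifluoronitratonickelate(II)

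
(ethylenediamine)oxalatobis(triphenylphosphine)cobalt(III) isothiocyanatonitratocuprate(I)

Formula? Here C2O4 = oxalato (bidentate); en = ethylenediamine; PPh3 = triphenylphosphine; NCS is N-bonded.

[Co(C2O4)(en)(PPh3)2][Cu(NCS)(NO3)]

Cation [Co…]: ligand charges -2, Co(III) ⇒ ion charge 1+.
Anion [Cu…]: ligand charges -2, Cu(I) ⇒ ion charge 1−.
One 1+ cation balances one 1− anion.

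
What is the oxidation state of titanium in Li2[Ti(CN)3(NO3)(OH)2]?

+4

2 lithium outside the brackets (+1 each) → the complex ion is 2−.
Ligand charges: 2×OH = -2; 1×NO3 = -1; 3×CN = -3; sum -6.
Ti + (-6) = 2− ⇒ Ti is +4.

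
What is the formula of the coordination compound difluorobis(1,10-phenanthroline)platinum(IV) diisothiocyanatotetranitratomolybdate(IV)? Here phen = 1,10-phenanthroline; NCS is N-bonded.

Cation [Pt…]: ligand charges -2, Pt(IV) ⇒ ion charge 2+.
Anion [Mo…]: ligand charges -6, Mo(IV) ⇒ ion charge 2−.
One 2+ cation balances one 2− anion.

[PtF2(phen)2][Mo(NCS)2(NO3)4]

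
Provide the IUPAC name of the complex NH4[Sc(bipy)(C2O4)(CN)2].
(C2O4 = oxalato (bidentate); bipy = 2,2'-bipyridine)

ammonium (2,2'-bipyridine)dicyanooxalatoscandate(III)

The 1 ammonium counter-ion carries a total charge of +1, so each complex ion is 1−.
Ligand charges: 1×oxalato (-2 each), 2×cyano (-1 each), 1×2,2'-bipyridine (neutral); total -4. So Sc + (-4) = 1−, giving Sc = +3.
Ligands are named alphabetically: bipyridine before cyano before oxalato.
The complex ion is anionic, so scandium takes the -ate form scandate(III).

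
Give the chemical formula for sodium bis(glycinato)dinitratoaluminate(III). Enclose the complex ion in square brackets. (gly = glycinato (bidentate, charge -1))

Ligands: 2 nitrato (NO3, -1), 2 glycinato (gly, -1). Ligand charge sum = -4.
With Al in oxidation state +3, the complex ion is [Al...]^1−.
Charge balance with sodium (+1) requires 1 complex ion per 1 sodium.

Na[Al(gly)2(NO3)2]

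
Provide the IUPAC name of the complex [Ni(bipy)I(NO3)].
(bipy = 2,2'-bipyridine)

(2,2'-bipyridine)iodonitratonickel(II)

There is no counter-ion, so the complex is neutral overall.
Ligand charges: 1×iodo (-1 each), 1×nitrato (-1 each), 1×2,2'-bipyridine (neutral); total -2. So Ni + (-2) = 0, giving Ni = +2.
Ligands are named alphabetically: bipyridine before iodo before nitrato.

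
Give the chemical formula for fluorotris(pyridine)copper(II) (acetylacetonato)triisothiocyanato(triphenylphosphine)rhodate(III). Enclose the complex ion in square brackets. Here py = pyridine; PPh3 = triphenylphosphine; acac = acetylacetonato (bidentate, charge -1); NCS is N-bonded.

Cation [Cu…]: ligand charges -1, Cu(II) ⇒ ion charge 1+.
Anion [Rh…]: ligand charges -4, Rh(III) ⇒ ion charge 1−.

[CuF(py)3][Rh(acac)(NCS)3(PPh3)]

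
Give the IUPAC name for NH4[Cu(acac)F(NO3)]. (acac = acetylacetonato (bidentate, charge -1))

ammonium (acetylacetonato)fluoronitratocuprate(II)

The 1 ammonium counter-ion carries a total charge of +1, so each complex ion is 1−.
Ligand charges: 1×nitrato (-1 each), 1×acetylacetonato (-1 each), 1×fluoro (-1 each); total -3. So Cu + (-3) = 1−, giving Cu = +2.
The complex ion is anionic, so copper takes the -ate form cuprate(II).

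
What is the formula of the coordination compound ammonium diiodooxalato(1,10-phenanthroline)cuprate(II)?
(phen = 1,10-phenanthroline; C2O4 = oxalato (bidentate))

(NH4)2[Cu(C2O4)I2(phen)]

Ligands: 2 iodo (I, -1), 1 1,10-phenanthroline (phen, neutral), 1 oxalato (C2O4, -2). Ligand charge sum = -4.
Charge balance with ammonium (+1) requires 1 complex ion per 2 ammonium.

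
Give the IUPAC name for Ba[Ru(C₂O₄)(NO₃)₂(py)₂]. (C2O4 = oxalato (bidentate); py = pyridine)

The 1 barium counter-ion carries a total charge of +2, so each complex ion is 2−.
Ligand charges: 1×oxalato (-2 each), 2×nitrato (-1 each), 2×pyridine (neutral); total -4. So Ru + (-4) = 2−, giving Ru = +2.
Ligands are named alphabetically: nitrato before oxalato before pyridine.
The complex ion is anionic, so ruthenium takes the -ate form ruthenate(II).

barium dinitratooxalatobis(pyridine)ruthenate(II)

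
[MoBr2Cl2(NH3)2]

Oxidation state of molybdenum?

No counter-ion: the bracketed complex is neutral.
Ligand charges: 2×Br = -2; 2×Cl = -2; 2×NH3 neutral; sum -4.
Mo + (-4) = 0 ⇒ Mo is +4.

+4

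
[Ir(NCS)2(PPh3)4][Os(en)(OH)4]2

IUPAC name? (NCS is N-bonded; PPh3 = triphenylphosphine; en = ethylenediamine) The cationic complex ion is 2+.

Both ions are complex: the cation is named first with the plain metal name, the anion second with the -ate form; each ion's ligands are alphabetised independently.
The complex cation is given as 2+; its ligand charges sum to -2, so Ir = +4.
With 2 anions per cation, each anion must be 2/2 = 1−.
Anion: ligand charges sum to -4; for the ion to be 1−, Os = +3.

diisothiocyanatotetrakis(triphenylphosphine)iridium(IV) (ethylenediamine)tetrahydroxoosmate(III)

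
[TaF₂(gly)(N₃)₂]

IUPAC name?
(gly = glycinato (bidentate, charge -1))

diazidodifluoro(glycinato)tantalum(V)

There is no counter-ion, so the complex is neutral overall.
Ligand charges: 2×azido (-1 each), 1×glycinato (-1 each), 2×fluoro (-1 each); total -5. So Ta + (-5) = 0, giving Ta = +5.
Ligands are named alphabetically: azido before fluoro before glycinato.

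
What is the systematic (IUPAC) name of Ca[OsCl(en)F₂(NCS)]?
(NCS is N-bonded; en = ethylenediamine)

The 1 calcium counter-ion carries a total charge of +2, so each complex ion is 2−.
Ligand charges: 1×chloro (-1 each), 1×isothiocyanato (-1 each), 2×fluoro (-1 each), 1×ethylenediamine (neutral); total -4. So Os + (-4) = 2−, giving Os = +2.
Ligands are named alphabetically: chloro before ethylenediamine before fluoro before isothiocyanato.
The complex ion is anionic, so osmium takes the -ate form osmate(II).

calcium chloro(ethylenediamine)difluoroisothiocyanatoosmate(II)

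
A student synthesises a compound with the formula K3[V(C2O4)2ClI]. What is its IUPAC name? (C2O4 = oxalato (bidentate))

The 3 potassium counter-ions carry a total charge of +3, so each complex ion is 3−.
Ligand charges: 1×iodo (-1 each), 1×chloro (-1 each), 2×oxalato (-2 each); total -6. So V + (-6) = 3−, giving V = +3.
The complex ion is anionic, so vanadium takes the -ate form vanadate(III).

potassium chloroiododioxalatovanadate(III)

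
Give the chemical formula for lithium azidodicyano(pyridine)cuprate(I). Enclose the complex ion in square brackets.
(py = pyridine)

Ligands: 2 cyano (CN, -1), 1 azido (N3, -1), 1 pyridine (py, neutral). Ligand charge sum = -3.
With Cu in oxidation state +1, the complex ion is [Cu...]^2−.
Charge balance with lithium (+1) requires 1 complex ion per 2 lithium.

Li2[Cu(CN)2(N3)(py)]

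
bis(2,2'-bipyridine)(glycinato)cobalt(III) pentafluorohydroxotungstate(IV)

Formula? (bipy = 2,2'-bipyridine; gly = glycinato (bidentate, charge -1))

[Co(bipy)2(gly)][WF5(OH)]

Cation [Co…]: ligand charges -1, Co(III) ⇒ ion charge 2+.
Anion [W…]: ligand charges -6, W(IV) ⇒ ion charge 2−.
One 2+ cation balances one 2− anion.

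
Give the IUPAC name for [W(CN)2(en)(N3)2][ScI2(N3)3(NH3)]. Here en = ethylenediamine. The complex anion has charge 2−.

Both ions are complex: the cation is named first with the plain metal name, the anion second with the -ate form; each ion's ligands are alphabetised independently.
The complex anion is given as 2−; its ligand charges sum to -5, so Sc = +3.
A 1:1 salt means the cation carries the equal and opposite charge, 2+.
Cation: ligand charges sum to -4; for the ion to be 2+, W = +6.

diazidodicyano(ethylenediamine)tungsten(VI) amminetriazidodiiodoscandate(III)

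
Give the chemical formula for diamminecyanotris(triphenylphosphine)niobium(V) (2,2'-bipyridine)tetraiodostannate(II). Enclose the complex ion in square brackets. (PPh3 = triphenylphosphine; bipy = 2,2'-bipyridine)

[Nb(CN)(NH3)2(PPh3)3][Sn(bipy)I4]2

Cation [Nb…]: ligand charges -1, Nb(V) ⇒ ion charge 4+.
Anion [Sn…]: ligand charges -4, Sn(II) ⇒ ion charge 2−.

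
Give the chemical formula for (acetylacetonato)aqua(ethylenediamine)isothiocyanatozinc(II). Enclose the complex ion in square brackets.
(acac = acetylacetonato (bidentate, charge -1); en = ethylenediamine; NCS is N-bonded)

[Zn(acac)(en)(H2O)(NCS)]

Ligands: 1 acetylacetonato (acac, -1), 1 ethylenediamine (en, neutral), 1 isothiocyanato (NCS, -1), 1 aqua (H2O, neutral). Ligand charge sum = -2.
With Zn in oxidation state +2, the complex ion is [Zn...].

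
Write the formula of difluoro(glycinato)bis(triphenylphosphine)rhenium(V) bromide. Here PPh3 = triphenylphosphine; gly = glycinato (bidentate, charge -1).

[ReF2(gly)(PPh3)2]Br2

Ligands: 2 fluoro (F, -1), 2 triphenylphosphine (PPh3, neutral), 1 glycinato (gly, -1). Ligand charge sum = -3.
With Re in oxidation state +5, the complex ion is [Re...]^2+.
Charge balance with bromide (-1) requires 1 complex ion per 2 bromide.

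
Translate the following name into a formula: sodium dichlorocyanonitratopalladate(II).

Ligands: 2 chloro (Cl, -1), 1 nitrato (NO3, -1), 1 cyano (CN, -1). Ligand charge sum = -4.
With Pd in oxidation state +2, the complex ion is [Pd...]^2−.
Charge balance with sodium (+1) requires 1 complex ion per 2 sodium.

Na2[PdCl2(CN)(NO3)]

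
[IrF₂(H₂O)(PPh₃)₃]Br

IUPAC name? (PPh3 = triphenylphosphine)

The 1 bromide counter-ion carries a total charge of -1, so each complex ion is 1+.
Ligand charges: 2×fluoro (-1 each), 3×triphenylphosphine (neutral), 1×aqua (neutral); total -2. So Ir + (-2) = 1+, giving Ir = +3.
Ligands are named alphabetically: aqua before fluoro before triphenylphosphine.

aquadifluorotris(triphenylphosphine)iridium(III) bromide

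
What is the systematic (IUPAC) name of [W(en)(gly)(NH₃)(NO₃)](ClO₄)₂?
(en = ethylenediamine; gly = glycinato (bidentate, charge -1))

ammine(ethylenediamine)(glycinato)nitratotungsten(IV) perchlorate

The 2 perchlorate counter-ions carry a total charge of -2, so each complex ion is 2+.
Ligand charges: 1×ammine (neutral), 1×ethylenediamine (neutral), 1×glycinato (-1 each), 1×nitrato (-1 each); total -2. So W + (-2) = 2+, giving W = +4.
Ligands are named alphabetically: ammine before ethylenediamine before glycinato before nitrato.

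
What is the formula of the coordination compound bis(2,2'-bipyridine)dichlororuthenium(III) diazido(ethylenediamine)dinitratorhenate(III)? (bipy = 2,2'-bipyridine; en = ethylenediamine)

[Ru(bipy)2Cl2][Re(en)(N3)2(NO3)2]

Cation [Ru…]: ligand charges -2, Ru(III) ⇒ ion charge 1+.
Anion [Re…]: ligand charges -4, Re(III) ⇒ ion charge 1−.
One 1+ cation balances one 1− anion.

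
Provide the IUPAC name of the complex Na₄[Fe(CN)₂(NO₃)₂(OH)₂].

sodium dicyanodihydroxodinitratoferrate(II)

The 4 sodium counter-ions carry a total charge of +4, so each complex ion is 4−.
Ligand charges: 2×cyano (-1 each), 2×hydroxo (-1 each), 2×nitrato (-1 each); total -6. So Fe + (-6) = 4−, giving Fe = +2.
Ligands are named alphabetically: cyano before hydroxo before nitrato.
The complex ion is anionic, so iron takes the -ate form ferrate(II).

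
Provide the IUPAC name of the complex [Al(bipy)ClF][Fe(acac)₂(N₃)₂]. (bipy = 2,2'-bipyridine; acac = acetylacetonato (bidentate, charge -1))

(2,2'-bipyridine)chlorofluoroaluminium(III) bis(acetylacetonato)diazidoferrate(III)

Both ions are complex: the cation is named first with the plain metal name, the anion second with the -ate form; each ion's ligands are alphabetised independently.
Aluminium is always +3 in its complexes; the cation's ligand charges sum to -2, so the complex cation is 1+.
A 1:1 salt means the anion carries the equal and opposite charge, 1−.
Anion: ligand charges sum to -4; for the ion to be 1−, Fe = +3.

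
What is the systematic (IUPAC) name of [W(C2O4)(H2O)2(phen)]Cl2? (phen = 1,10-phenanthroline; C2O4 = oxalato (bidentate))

diaquaoxalato(1,10-phenanthroline)tungsten(IV) chloride

The 2 chloride counter-ions carry a total charge of -2, so each complex ion is 2+.
Ligand charges: 1×1,10-phenanthroline (neutral), 2×aqua (neutral), 1×oxalato (-2 each); total -2. So W + (-2) = 2+, giving W = +4.
Ligands are named alphabetically: aqua before oxalato before phenanthroline.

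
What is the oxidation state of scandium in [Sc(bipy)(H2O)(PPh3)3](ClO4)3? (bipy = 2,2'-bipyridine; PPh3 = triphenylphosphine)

3 perchlorate outside the brackets (-1 each) → the complex ion is 3+.
Ligand charges: 1×H2O neutral; 1×bipy neutral; 3×PPh3 neutral; sum 0.
Sc + (0) = 3+ ⇒ Sc is +3.

+3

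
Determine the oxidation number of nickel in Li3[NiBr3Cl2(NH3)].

3 lithium outside the brackets (+1 each) → the complex ion is 3−.
Ligand charges: 3×Br = -3; 2×Cl = -2; 1×NH3 neutral; sum -5.
Ni + (-5) = 3− ⇒ Ni is +2.

+2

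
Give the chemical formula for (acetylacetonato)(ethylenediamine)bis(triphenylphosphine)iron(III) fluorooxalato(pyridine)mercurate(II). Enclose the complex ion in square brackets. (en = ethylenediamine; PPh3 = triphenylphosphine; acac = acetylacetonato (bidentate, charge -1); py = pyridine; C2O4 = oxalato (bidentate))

[Fe(acac)(en)(PPh3)2][Hg(C2O4)F(py)]2

Cation [Fe…]: ligand charges -1, Fe(III) ⇒ ion charge 2+.
Anion [Hg…]: ligand charges -3, Hg(II) ⇒ ion charge 1−.
One 2+ cation requires 2 of the 1− anion.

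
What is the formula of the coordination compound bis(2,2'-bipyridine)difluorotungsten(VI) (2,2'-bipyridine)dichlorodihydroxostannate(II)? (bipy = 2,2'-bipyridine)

Cation [W…]: ligand charges -2, W(VI) ⇒ ion charge 4+.
Anion [Sn…]: ligand charges -4, Sn(II) ⇒ ion charge 2−.
One 4+ cation requires 2 of the 2− anion.

[W(bipy)2F2][Sn(bipy)Cl2(OH)2]2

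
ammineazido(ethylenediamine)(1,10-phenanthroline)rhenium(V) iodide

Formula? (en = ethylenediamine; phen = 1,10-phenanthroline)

[Re(en)(N3)(NH3)(phen)]I4

Ligands: 1 ethylenediamine (en, neutral), 1 1,10-phenanthroline (phen, neutral), 1 azido (N3, -1), 1 ammine (NH3, neutral). Ligand charge sum = -1.
With Re in oxidation state +5, the complex ion is [Re...]^4+.
Charge balance with iodide (-1) requires 1 complex ion per 4 iodide.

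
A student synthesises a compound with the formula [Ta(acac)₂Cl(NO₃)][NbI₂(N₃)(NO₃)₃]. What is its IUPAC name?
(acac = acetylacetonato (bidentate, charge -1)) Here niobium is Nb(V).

bis(acetylacetonato)chloronitratotantalum(V) azidodiiodotrinitratoniobate(V)

Both ions are complex: the cation is named first with the plain metal name, the anion second with the -ate form; each ion's ligands are alphabetised independently.
Nb is given as +5; the anion's ligand charges sum to -6, so the complex anion is 1−.
A 1:1 salt means the cation carries the equal and opposite charge, 1+.
Cation: ligand charges sum to -4; for the ion to be 1+, Ta = +5.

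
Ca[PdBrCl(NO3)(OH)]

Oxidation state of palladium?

1 calcium outside the brackets (+2 each) → the complex ion is 2−.
Ligand charges: 1×Br = -1; 1×OH = -1; 1×Cl = -1; 1×NO3 = -1; sum -4.
Pd + (-4) = 2− ⇒ Pd is +2.

+2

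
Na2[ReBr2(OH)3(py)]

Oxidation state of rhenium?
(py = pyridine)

2 sodium outside the brackets (+1 each) → the complex ion is 2−.
Ligand charges: 3×OH = -3; 2×Br = -2; 1×py neutral; sum -5.
Re + (-5) = 2− ⇒ Re is +3.

+3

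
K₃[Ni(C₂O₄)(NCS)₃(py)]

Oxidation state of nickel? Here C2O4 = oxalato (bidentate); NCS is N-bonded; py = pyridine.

3 potassium outside the brackets (+1 each) → the complex ion is 3−.
Ligand charges: 1×C2O4 = -2; 3×NCS = -3; 1×py neutral; sum -5.
Ni + (-5) = 3− ⇒ Ni is +2.

+2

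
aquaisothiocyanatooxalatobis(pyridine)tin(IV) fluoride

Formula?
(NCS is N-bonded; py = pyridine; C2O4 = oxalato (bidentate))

[Sn(C2O4)(H2O)(NCS)(py)2]F

Ligands: 1 aqua (H2O, neutral), 1 isothiocyanato (NCS, -1), 2 pyridine (py, neutral), 1 oxalato (C2O4, -2). Ligand charge sum = -3.
Charge balance with fluoride (-1) requires 1 complex ion per 1 fluoride.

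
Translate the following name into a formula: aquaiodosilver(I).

Ligands: 1 iodo (I, -1), 1 aqua (H2O, neutral). Ligand charge sum = -1.
With Ag in oxidation state +1, the complex ion is [Ag...].

[Ag(H2O)I]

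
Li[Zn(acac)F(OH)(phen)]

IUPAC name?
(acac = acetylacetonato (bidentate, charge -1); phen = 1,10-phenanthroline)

The 1 lithium counter-ion carries a total charge of +1, so each complex ion is 1−.
Ligand charges: 1×acetylacetonato (-1 each), 1×hydroxo (-1 each), 1×fluoro (-1 each), 1×1,10-phenanthroline (neutral); total -3. So Zn + (-3) = 1−, giving Zn = +2.
Ligands are named alphabetically: acetylacetonato before fluoro before hydroxo before phenanthroline.
The complex ion is anionic, so zinc takes the -ate form zincate(II).

lithium (acetylacetonato)fluorohydroxo(1,10-phenanthroline)zincate(II)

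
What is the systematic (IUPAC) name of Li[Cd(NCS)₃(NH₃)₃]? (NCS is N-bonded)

lithium triamminetriisothiocyanatocadmate(II)

The 1 lithium counter-ion carries a total charge of +1, so each complex ion is 1−.
Ligand charges: 3×ammine (neutral), 3×isothiocyanato (-1 each); total -3. So Cd + (-3) = 1−, giving Cd = +2.
Ligands are named alphabetically: ammine before isothiocyanato.
The complex ion is anionic, so cadmium takes the -ate form cadmate(II).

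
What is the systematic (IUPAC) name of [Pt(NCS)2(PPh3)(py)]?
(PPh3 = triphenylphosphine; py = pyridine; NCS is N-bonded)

There is no counter-ion, so the complex is neutral overall.
Ligand charges: 1×triphenylphosphine (neutral), 1×pyridine (neutral), 2×isothiocyanato (-1 each); total -2. So Pt + (-2) = 0, giving Pt = +2.
Ligands are named alphabetically: isothiocyanato before pyridine before triphenylphosphine.

diisothiocyanato(pyridine)(triphenylphosphine)platinum(II)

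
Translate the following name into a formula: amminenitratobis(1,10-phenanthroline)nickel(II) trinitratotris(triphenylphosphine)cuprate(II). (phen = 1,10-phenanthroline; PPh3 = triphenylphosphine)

[Ni(NH3)(NO3)(phen)2][Cu(NO3)3(PPh3)3]

Cation [Ni…]: ligand charges -1, Ni(II) ⇒ ion charge 1+.
Anion [Cu…]: ligand charges -3, Cu(II) ⇒ ion charge 1−.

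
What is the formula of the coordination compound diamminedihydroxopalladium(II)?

Ligands: 2 hydroxo (OH, -1), 2 ammine (NH3, neutral). Ligand charge sum = -2.
With Pd in oxidation state +2, the complex ion is [Pd...].

[Pd(NH3)2(OH)2]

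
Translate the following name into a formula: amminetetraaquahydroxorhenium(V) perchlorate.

Ligands: 4 aqua (H2O, neutral), 1 hydroxo (OH, -1), 1 ammine (NH3, neutral). Ligand charge sum = -1.
With Re in oxidation state +5, the complex ion is [Re...]^4+.
Charge balance with perchlorate (-1) requires 1 complex ion per 4 perchlorate.

[Re(H2O)4(NH3)(OH)](ClO4)4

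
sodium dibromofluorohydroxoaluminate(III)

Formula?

Na[AlBr2F(OH)]

Ligands: 2 bromo (Br, -1), 1 fluoro (F, -1), 1 hydroxo (OH, -1). Ligand charge sum = -4.
With Al in oxidation state +3, the complex ion is [Al...]^1−.
Charge balance with sodium (+1) requires 1 complex ion per 1 sodium.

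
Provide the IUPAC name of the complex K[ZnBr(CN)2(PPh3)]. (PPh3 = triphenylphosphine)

potassium bromodicyano(triphenylphosphine)zincate(II)

The 1 potassium counter-ion carries a total charge of +1, so each complex ion is 1−.
Ligand charges: 2×cyano (-1 each), 1×triphenylphosphine (neutral), 1×bromo (-1 each); total -3. So Zn + (-3) = 1−, giving Zn = +2.
Ligands are named alphabetically: bromo before cyano before triphenylphosphine.
The complex ion is anionic, so zinc takes the -ate form zincate(II).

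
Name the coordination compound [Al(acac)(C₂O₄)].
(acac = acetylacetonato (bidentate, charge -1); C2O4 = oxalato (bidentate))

There is no counter-ion, so the complex is neutral overall.
Ligand charges: 1×acetylacetonato (-1 each), 1×oxalato (-2 each); total -3. So Al + (-3) = 0, giving Al = +3.
Ligands are named alphabetically: acetylacetonato before oxalato.

(acetylacetonato)oxalatoaluminium(III)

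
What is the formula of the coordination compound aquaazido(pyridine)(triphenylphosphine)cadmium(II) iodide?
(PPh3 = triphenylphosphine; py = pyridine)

[Cd(H2O)(N3)(PPh3)(py)]I

Ligands: 1 azido (N3, -1), 1 triphenylphosphine (PPh3, neutral), 1 pyridine (py, neutral), 1 aqua (H2O, neutral). Ligand charge sum = -1.
With Cd in oxidation state +2, the complex ion is [Cd...]^1+.
Charge balance with iodide (-1) requires 1 complex ion per 1 iodide.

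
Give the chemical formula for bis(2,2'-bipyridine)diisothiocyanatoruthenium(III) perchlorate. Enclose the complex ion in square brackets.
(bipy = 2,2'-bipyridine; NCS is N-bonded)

Ligands: 2 2,2'-bipyridine (bipy, neutral), 2 isothiocyanato (NCS, -1). Ligand charge sum = -2.
With Ru in oxidation state +3, the complex ion is [Ru...]^1+.
Charge balance with perchlorate (-1) requires 1 complex ion per 1 perchlorate.

[Ru(bipy)2(NCS)2]ClO4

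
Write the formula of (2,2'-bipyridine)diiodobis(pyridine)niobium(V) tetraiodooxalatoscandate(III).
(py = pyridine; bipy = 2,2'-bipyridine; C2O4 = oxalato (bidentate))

Cation [Nb…]: ligand charges -2, Nb(V) ⇒ ion charge 3+.
Anion [Sc…]: ligand charges -6, Sc(III) ⇒ ion charge 3−.
One 3+ cation balances one 3− anion.

[Nb(bipy)I2(py)2][Sc(C2O4)I4]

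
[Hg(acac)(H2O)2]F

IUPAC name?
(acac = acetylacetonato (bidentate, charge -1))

(acetylacetonato)diaquamercury(II) fluoride

The 1 fluoride counter-ion carries a total charge of -1, so each complex ion is 1+.
Ligand charges: 2×aqua (neutral), 1×acetylacetonato (-1 each); total -1. So Hg + (-1) = 1+, giving Hg = +2.
Ligands are named alphabetically: acetylacetonato before aqua.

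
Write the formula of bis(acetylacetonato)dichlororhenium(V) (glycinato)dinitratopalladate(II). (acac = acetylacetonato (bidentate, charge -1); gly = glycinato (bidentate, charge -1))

[Re(acac)2Cl2][Pd(gly)(NO3)2]

Cation [Re…]: ligand charges -4, Re(V) ⇒ ion charge 1+.
Anion [Pd…]: ligand charges -3, Pd(II) ⇒ ion charge 1−.
One 1+ cation balances one 1− anion.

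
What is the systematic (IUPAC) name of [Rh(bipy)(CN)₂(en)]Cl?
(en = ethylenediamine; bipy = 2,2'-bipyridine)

(2,2'-bipyridine)dicyano(ethylenediamine)rhodium(III) chloride

The 1 chloride counter-ion carries a total charge of -1, so each complex ion is 1+.
Ligand charges: 1×ethylenediamine (neutral), 1×2,2'-bipyridine (neutral), 2×cyano (-1 each); total -2. So Rh + (-2) = 1+, giving Rh = +3.
Ligands are named alphabetically: bipyridine before cyano before ethylenediamine.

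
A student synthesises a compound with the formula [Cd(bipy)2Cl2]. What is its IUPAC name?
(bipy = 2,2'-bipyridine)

bis(2,2'-bipyridine)dichlorocadmium(II)

There is no counter-ion, so the complex is neutral overall.
Ligand charges: 2×2,2'-bipyridine (neutral), 2×chloro (-1 each); total -2. So Cd + (-2) = 0, giving Cd = +2.
Ligands are named alphabetically: bipyridine before chloro.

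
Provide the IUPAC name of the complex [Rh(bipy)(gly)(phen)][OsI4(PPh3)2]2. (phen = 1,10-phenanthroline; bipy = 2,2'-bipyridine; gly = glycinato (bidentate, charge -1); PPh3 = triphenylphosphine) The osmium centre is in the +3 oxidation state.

(2,2'-bipyridine)(glycinato)(1,10-phenanthroline)rhodium(III) tetraiodobis(triphenylphosphine)osmate(III)

Both ions are complex: the cation is named first with the plain metal name, the anion second with the -ate form; each ion's ligands are alphabetised independently.
Os is given as +3; the anion's ligand charges sum to -4, so the complex anion is 1−.
With 2 anions per cation, the cation must be 2×1 = 2+.
Cation: ligand charges sum to -1; for the ion to be 2+, Rh = +3.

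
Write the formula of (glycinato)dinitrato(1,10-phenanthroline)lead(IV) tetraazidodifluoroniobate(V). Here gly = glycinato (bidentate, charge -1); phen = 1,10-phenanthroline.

[Pb(gly)(NO3)2(phen)][NbF2(N3)4]

Cation [Pb…]: ligand charges -3, Pb(IV) ⇒ ion charge 1+.
Anion [Nb…]: ligand charges -6, Nb(V) ⇒ ion charge 1−.
One 1+ cation balances one 1− anion.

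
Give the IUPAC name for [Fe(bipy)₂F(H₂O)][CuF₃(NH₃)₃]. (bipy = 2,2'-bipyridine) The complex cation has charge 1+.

aquabis(2,2'-bipyridine)fluoroiron(II) triamminetrifluorocuprate(II)

Both ions are complex: the cation is named first with the plain metal name, the anion second with the -ate form; each ion's ligands are alphabetised independently.
The complex cation is given as 1+; its ligand charges sum to -1, so Fe = +2.
A 1:1 salt means the anion carries the equal and opposite charge, 1−.
Anion: ligand charges sum to -3; for the ion to be 1−, Cu = +2.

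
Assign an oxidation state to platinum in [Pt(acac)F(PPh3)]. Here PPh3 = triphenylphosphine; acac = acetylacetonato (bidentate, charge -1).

+2

No counter-ion: the bracketed complex is neutral.
Ligand charges: 1×F = -1; 1×PPh3 neutral; 1×acac = -1; sum -2.
Pt + (-2) = 0 ⇒ Pt is +2.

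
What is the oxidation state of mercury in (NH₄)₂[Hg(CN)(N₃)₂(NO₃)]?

+2

2 ammonium outside the brackets (+1 each) → the complex ion is 2−.
Ligand charges: 1×CN = -1; 1×NO3 = -1; 2×N3 = -2; sum -4.
Hg + (-4) = 2− ⇒ Hg is +2.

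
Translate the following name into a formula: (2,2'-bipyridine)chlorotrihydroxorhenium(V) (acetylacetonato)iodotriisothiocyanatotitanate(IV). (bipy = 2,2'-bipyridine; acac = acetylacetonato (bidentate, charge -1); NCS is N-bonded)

Cation [Re…]: ligand charges -4, Re(V) ⇒ ion charge 1+.
Anion [Ti…]: ligand charges -5, Ti(IV) ⇒ ion charge 1−.
One 1+ cation balances one 1− anion.

[Re(bipy)Cl(OH)3][Ti(acac)I(NCS)3]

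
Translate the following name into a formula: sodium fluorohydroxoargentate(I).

Na[AgF(OH)]

Ligands: 1 fluoro (F, -1), 1 hydroxo (OH, -1). Ligand charge sum = -2.
With Ag in oxidation state +1, the complex ion is [Ag...]^1−.
Charge balance with sodium (+1) requires 1 complex ion per 1 sodium.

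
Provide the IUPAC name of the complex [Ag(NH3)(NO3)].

amminenitratosilver(I)

There is no counter-ion, so the complex is neutral overall.
Ligand charges: 1×nitrato (-1 each), 1×ammine (neutral); total -1. So Ag + (-1) = 0, giving Ag = +1.
Ligands are named alphabetically: ammine before nitrato.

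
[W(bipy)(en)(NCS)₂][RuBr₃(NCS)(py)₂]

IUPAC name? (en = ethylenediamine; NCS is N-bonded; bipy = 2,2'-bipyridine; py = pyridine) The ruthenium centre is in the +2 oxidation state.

Both ions are complex: the cation is named first with the plain metal name, the anion second with the -ate form; each ion's ligands are alphabetised independently.
Ru is given as +2; the anion's ligand charges sum to -4, so the complex anion is 2−.
A 1:1 salt means the cation carries the equal and opposite charge, 2+.
Cation: ligand charges sum to -2; for the ion to be 2+, W = +4.

(2,2'-bipyridine)(ethylenediamine)diisothiocyanatotungsten(IV) tribromoisothiocyanatobis(pyridine)ruthenate(II)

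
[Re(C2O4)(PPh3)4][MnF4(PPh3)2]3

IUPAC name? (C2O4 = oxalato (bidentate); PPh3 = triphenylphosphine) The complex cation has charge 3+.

The complex cation is given as 3+; its ligand charges sum to -2, so Re = +5.
With 3 anions per cation, each anion must be 3/3 = 1−.
Anion: ligand charges sum to -4; for the ion to be 1−, Mn = +3.

oxalatotetrakis(triphenylphosphine)rhenium(V) tetrafluorobis(triphenylphosphine)manganate(III)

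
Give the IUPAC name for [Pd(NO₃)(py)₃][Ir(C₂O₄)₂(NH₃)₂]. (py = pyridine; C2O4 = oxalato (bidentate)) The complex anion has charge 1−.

Both ions are complex: the cation is named first with the plain metal name, the anion second with the -ate form; each ion's ligands are alphabetised independently.
The complex anion is given as 1−; its ligand charges sum to -4, so Ir = +3.
A 1:1 salt means the cation carries the equal and opposite charge, 1+.
Cation: ligand charges sum to -1; for the ion to be 1+, Pd = +2.

nitratotris(pyridine)palladium(II) diamminedioxalatoiridate(III)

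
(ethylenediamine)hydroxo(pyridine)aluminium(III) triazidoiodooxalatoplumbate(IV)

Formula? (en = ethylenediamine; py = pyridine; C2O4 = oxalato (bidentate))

[Al(en)(OH)(py)][Pb(C2O4)I(N3)3]

Cation [Al…]: ligand charges -1, Al(III) ⇒ ion charge 2+.
Anion [Pb…]: ligand charges -6, Pb(IV) ⇒ ion charge 2−.
One 2+ cation balances one 2− anion.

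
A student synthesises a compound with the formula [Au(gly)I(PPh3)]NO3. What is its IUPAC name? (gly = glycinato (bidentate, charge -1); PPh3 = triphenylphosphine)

The 1 nitrate counter-ion carries a total charge of -1, so each complex ion is 1+.
Ligand charges: 1×glycinato (-1 each), 1×iodo (-1 each), 1×triphenylphosphine (neutral); total -2. So Au + (-2) = 1+, giving Au = +3.
Ligands are named alphabetically: glycinato before iodo before triphenylphosphine.

(glycinato)iodo(triphenylphosphine)gold(III) nitrate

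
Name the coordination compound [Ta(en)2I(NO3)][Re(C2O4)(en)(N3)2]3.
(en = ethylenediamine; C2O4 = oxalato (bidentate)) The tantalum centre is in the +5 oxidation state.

bis(ethylenediamine)iodonitratotantalum(V) diazido(ethylenediamine)oxalatorhenate(III)

Both ions are complex: the cation is named first with the plain metal name, the anion second with the -ate form; each ion's ligands are alphabetised independently.
Ta is given as +5; the cation's ligand charges sum to -2, so the complex cation is 3+.
With 3 anions per cation, each anion must be 3/3 = 1−.
Anion: ligand charges sum to -4; for the ion to be 1−, Re = +3.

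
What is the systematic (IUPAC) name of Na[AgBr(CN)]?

sodium bromocyanoargentate(I)

The 1 sodium counter-ion carries a total charge of +1, so each complex ion is 1−.
Ligand charges: 1×bromo (-1 each), 1×cyano (-1 each); total -2. So Ag + (-2) = 1−, giving Ag = +1.
The complex ion is anionic, so silver takes the -ate form argentate(I).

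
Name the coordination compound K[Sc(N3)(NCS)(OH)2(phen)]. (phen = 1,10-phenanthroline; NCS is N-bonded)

The 1 potassium counter-ion carries a total charge of +1, so each complex ion is 1−.
Ligand charges: 1×1,10-phenanthroline (neutral), 1×isothiocyanato (-1 each), 1×azido (-1 each), 2×hydroxo (-1 each); total -4. So Sc + (-4) = 1−, giving Sc = +3.
The complex ion is anionic, so scandium takes the -ate form scandate(III).

potassium azidodihydroxoisothiocyanato(1,10-phenanthroline)scandate(III)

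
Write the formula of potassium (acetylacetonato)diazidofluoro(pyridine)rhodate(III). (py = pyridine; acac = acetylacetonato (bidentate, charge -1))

K[Rh(acac)F(N3)2(py)]

Ligands: 1 pyridine (py, neutral), 1 fluoro (F, -1), 1 acetylacetonato (acac, -1), 2 azido (N3, -1). Ligand charge sum = -4.
With Rh in oxidation state +3, the complex ion is [Rh...]^1−.
Charge balance with potassium (+1) requires 1 complex ion per 1 potassium.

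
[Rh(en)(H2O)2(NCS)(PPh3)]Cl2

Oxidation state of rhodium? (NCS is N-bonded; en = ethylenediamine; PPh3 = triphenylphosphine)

+3

2 chloride outside the brackets (-1 each) → the complex ion is 2+.
Ligand charges: 2×H2O neutral; 1×NCS = -1; 1×en neutral; 1×PPh3 neutral; sum -1.
Rh + (-1) = 2+ ⇒ Rh is +3.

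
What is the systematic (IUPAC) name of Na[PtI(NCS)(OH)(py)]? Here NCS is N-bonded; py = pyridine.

The 1 sodium counter-ion carries a total charge of +1, so each complex ion is 1−.
Ligand charges: 1×hydroxo (-1 each), 1×isothiocyanato (-1 each), 1×pyridine (neutral), 1×iodo (-1 each); total -3. So Pt + (-3) = 1−, giving Pt = +2.
Ligands are named alphabetically: hydroxo before iodo before isothiocyanato before pyridine.
The complex ion is anionic, so platinum takes the -ate form platinate(II).

sodium hydroxoiodoisothiocyanato(pyridine)platinate(II)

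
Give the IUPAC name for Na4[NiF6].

sodium hexafluoronickelate(II)

The 4 sodium counter-ions carry a total charge of +4, so each complex ion is 4−.
Ligand charges: 6×fluoro (-1 each); total -6. So Ni + (-6) = 4−, giving Ni = +2.
The complex ion is anionic, so nickel takes the -ate form nickelate(II).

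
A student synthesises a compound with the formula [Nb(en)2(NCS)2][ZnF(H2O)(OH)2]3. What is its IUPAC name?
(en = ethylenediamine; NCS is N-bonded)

bis(ethylenediamine)diisothiocyanatoniobium(V) aquafluorodihydroxozincate(II)

Both ions are complex: the cation is named first with the plain metal name, the anion second with the -ate form; each ion's ligands are alphabetised independently.
Zinc is always +2 in its complexes; the anion's ligand charges sum to -3, so the complex anion is 1−.
With 3 anions per cation, the cation must be 3×1 = 3+.
Cation: ligand charges sum to -2; for the ion to be 3+, Nb = +5.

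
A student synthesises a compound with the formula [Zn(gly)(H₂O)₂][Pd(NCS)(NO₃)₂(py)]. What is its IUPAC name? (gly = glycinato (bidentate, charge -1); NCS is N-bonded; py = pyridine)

Both ions are complex: the cation is named first with the plain metal name, the anion second with the -ate form; each ion's ligands are alphabetised independently.
Zinc is always +2 in its complexes; the cation's ligand charges sum to -1, so the complex cation is 1+.
A 1:1 salt means the anion carries the equal and opposite charge, 1−.
Anion: ligand charges sum to -3; for the ion to be 1−, Pd = +2.

diaqua(glycinato)zinc(II) isothiocyanatodinitrato(pyridine)palladate(II)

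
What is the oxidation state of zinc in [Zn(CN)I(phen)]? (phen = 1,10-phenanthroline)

+2

No counter-ion: the bracketed complex is neutral.
Ligand charges: 1×CN = -1; 1×phen neutral; 1×I = -1; sum -2.
Zn + (-2) = 0 ⇒ Zn is +2.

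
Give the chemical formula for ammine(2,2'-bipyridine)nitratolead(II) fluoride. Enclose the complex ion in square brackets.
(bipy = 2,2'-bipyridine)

[Pb(bipy)(NH3)(NO3)]F

Ligands: 1 ammine (NH3, neutral), 1 2,2'-bipyridine (bipy, neutral), 1 nitrato (NO3, -1). Ligand charge sum = -1.
With Pb in oxidation state +2, the complex ion is [Pb...]^1+.
Charge balance with fluoride (-1) requires 1 complex ion per 1 fluoride.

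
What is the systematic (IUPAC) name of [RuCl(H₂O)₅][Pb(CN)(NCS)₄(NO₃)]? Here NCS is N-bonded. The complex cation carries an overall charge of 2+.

The complex cation is given as 2+; its ligand charges sum to -1, so Ru = +3.
A 1:1 salt means the anion carries the equal and opposite charge, 2−.
Anion: ligand charges sum to -6; for the ion to be 2−, Pb = +4.

pentaaquachlororuthenium(III) cyanotetraisothiocyanatonitratoplumbate(IV)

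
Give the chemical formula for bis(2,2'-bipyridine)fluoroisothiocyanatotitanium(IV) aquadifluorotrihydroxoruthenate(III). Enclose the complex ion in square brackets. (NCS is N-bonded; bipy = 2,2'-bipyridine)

Cation [Ti…]: ligand charges -2, Ti(IV) ⇒ ion charge 2+.
Anion [Ru…]: ligand charges -5, Ru(III) ⇒ ion charge 2−.
One 2+ cation balances one 2− anion.

[Ti(bipy)2F(NCS)][RuF2(H2O)(OH)3]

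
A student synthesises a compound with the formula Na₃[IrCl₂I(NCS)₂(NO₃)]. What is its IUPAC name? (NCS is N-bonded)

The 3 sodium counter-ions carry a total charge of +3, so each complex ion is 3−.
Ligand charges: 2×chloro (-1 each), 2×isothiocyanato (-1 each), 1×iodo (-1 each), 1×nitrato (-1 each); total -6. So Ir + (-6) = 3−, giving Ir = +3.
The complex ion is anionic, so iridium takes the -ate form iridate(III).

sodium dichloroiododiisothiocyanatonitratoiridate(III)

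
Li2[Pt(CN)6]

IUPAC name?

The 2 lithium counter-ions carry a total charge of +2, so each complex ion is 2−.
Ligand charges: 6×cyano (-1 each); total -6. So Pt + (-6) = 2−, giving Pt = +4.
The complex ion is anionic, so platinum takes the -ate form platinate(IV).

lithium hexacyanoplatinate(IV)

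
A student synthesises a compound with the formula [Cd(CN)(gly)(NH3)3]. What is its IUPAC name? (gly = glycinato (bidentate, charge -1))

triamminecyano(glycinato)cadmium(II)

There is no counter-ion, so the complex is neutral overall.
Ligand charges: 1×glycinato (-1 each), 3×ammine (neutral), 1×cyano (-1 each); total -2. So Cd + (-2) = 0, giving Cd = +2.
Ligands are named alphabetically: ammine before cyano before glycinato.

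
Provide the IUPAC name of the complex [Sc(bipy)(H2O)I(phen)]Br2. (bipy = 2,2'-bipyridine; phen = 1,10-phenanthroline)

aqua(2,2'-bipyridine)iodo(1,10-phenanthroline)scandium(III) bromide

The 2 bromide counter-ions carry a total charge of -2, so each complex ion is 2+.
Ligand charges: 1×2,2'-bipyridine (neutral), 1×iodo (-1 each), 1×aqua (neutral), 1×1,10-phenanthroline (neutral); total -1. So Sc + (-1) = 2+, giving Sc = +3.
Ligands are named alphabetically: aqua before bipyridine before iodo before phenanthroline.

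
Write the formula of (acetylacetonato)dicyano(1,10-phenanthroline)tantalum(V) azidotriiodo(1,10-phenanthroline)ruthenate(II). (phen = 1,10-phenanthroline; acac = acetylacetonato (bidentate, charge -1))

[Ta(acac)(CN)2(phen)][RuI3(N3)(phen)]

Cation [Ta…]: ligand charges -3, Ta(V) ⇒ ion charge 2+.
Anion [Ru…]: ligand charges -4, Ru(II) ⇒ ion charge 2−.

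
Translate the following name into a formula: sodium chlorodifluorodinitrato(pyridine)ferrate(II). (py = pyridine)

Ligands: 1 chloro (Cl, -1), 2 nitrato (NO3, -1), 2 fluoro (F, -1), 1 pyridine (py, neutral). Ligand charge sum = -5.
With Fe in oxidation state +2, the complex ion is [Fe...]^3−.
Charge balance with sodium (+1) requires 1 complex ion per 3 sodium.

Na3[FeClF2(NO3)2(py)]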